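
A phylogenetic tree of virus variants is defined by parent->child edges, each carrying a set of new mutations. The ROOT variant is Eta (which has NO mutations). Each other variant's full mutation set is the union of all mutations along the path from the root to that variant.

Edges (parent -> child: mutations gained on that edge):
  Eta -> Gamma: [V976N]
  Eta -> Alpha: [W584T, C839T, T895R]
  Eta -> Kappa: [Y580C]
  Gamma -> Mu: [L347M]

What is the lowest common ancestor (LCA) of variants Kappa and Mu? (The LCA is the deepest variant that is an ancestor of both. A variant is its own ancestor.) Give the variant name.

Answer: Eta

Derivation:
Path from root to Kappa: Eta -> Kappa
  ancestors of Kappa: {Eta, Kappa}
Path from root to Mu: Eta -> Gamma -> Mu
  ancestors of Mu: {Eta, Gamma, Mu}
Common ancestors: {Eta}
Walk up from Mu: Mu (not in ancestors of Kappa), Gamma (not in ancestors of Kappa), Eta (in ancestors of Kappa)
Deepest common ancestor (LCA) = Eta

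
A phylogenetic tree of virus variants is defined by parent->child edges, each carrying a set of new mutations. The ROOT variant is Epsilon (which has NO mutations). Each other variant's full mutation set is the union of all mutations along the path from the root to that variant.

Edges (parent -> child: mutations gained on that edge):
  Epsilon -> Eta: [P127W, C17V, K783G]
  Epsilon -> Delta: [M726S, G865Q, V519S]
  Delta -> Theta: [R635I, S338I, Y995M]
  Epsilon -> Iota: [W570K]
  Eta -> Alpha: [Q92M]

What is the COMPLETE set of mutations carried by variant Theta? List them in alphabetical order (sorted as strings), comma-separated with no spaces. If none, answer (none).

Answer: G865Q,M726S,R635I,S338I,V519S,Y995M

Derivation:
At Epsilon: gained [] -> total []
At Delta: gained ['M726S', 'G865Q', 'V519S'] -> total ['G865Q', 'M726S', 'V519S']
At Theta: gained ['R635I', 'S338I', 'Y995M'] -> total ['G865Q', 'M726S', 'R635I', 'S338I', 'V519S', 'Y995M']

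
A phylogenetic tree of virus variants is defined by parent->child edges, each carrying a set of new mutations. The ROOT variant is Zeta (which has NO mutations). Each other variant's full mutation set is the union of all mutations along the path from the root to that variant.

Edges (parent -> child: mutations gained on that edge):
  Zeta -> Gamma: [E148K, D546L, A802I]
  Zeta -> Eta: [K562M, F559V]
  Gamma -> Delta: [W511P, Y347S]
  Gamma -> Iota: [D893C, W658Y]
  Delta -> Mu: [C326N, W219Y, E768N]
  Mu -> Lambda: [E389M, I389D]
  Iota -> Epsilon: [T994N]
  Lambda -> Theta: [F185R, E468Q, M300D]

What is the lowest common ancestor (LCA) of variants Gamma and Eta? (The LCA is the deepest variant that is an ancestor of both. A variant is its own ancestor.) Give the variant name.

Path from root to Gamma: Zeta -> Gamma
  ancestors of Gamma: {Zeta, Gamma}
Path from root to Eta: Zeta -> Eta
  ancestors of Eta: {Zeta, Eta}
Common ancestors: {Zeta}
Walk up from Eta: Eta (not in ancestors of Gamma), Zeta (in ancestors of Gamma)
Deepest common ancestor (LCA) = Zeta

Answer: Zeta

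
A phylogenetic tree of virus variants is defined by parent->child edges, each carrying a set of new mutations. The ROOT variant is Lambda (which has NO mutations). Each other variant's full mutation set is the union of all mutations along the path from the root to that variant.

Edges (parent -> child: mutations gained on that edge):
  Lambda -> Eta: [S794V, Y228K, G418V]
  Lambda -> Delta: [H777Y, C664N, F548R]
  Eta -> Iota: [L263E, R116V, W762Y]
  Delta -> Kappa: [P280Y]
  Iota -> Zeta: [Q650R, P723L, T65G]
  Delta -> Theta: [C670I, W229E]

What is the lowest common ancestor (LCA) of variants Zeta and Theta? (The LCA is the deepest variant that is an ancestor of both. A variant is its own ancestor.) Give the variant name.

Answer: Lambda

Derivation:
Path from root to Zeta: Lambda -> Eta -> Iota -> Zeta
  ancestors of Zeta: {Lambda, Eta, Iota, Zeta}
Path from root to Theta: Lambda -> Delta -> Theta
  ancestors of Theta: {Lambda, Delta, Theta}
Common ancestors: {Lambda}
Walk up from Theta: Theta (not in ancestors of Zeta), Delta (not in ancestors of Zeta), Lambda (in ancestors of Zeta)
Deepest common ancestor (LCA) = Lambda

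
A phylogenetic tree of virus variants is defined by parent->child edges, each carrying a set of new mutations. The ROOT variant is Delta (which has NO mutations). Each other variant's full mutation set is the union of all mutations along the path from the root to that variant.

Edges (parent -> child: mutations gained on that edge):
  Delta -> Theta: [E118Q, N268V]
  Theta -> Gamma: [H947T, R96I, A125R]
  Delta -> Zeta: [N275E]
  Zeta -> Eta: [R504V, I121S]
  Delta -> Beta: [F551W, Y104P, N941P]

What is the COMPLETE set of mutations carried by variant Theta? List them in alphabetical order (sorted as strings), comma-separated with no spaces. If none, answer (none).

Answer: E118Q,N268V

Derivation:
At Delta: gained [] -> total []
At Theta: gained ['E118Q', 'N268V'] -> total ['E118Q', 'N268V']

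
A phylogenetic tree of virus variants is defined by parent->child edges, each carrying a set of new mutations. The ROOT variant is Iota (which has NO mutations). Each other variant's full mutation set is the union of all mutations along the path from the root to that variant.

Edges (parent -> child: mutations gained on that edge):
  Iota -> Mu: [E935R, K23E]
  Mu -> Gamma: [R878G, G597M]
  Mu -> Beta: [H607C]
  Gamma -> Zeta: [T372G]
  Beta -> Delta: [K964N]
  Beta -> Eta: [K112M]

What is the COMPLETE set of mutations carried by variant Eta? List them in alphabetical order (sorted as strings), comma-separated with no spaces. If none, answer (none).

Answer: E935R,H607C,K112M,K23E

Derivation:
At Iota: gained [] -> total []
At Mu: gained ['E935R', 'K23E'] -> total ['E935R', 'K23E']
At Beta: gained ['H607C'] -> total ['E935R', 'H607C', 'K23E']
At Eta: gained ['K112M'] -> total ['E935R', 'H607C', 'K112M', 'K23E']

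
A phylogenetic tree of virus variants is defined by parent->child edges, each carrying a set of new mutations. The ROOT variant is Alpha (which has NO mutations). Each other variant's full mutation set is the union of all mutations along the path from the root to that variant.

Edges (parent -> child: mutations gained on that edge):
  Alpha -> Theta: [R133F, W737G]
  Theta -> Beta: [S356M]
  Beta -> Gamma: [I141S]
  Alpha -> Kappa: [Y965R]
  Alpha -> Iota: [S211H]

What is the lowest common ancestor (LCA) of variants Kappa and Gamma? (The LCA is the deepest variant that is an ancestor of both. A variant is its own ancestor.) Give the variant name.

Answer: Alpha

Derivation:
Path from root to Kappa: Alpha -> Kappa
  ancestors of Kappa: {Alpha, Kappa}
Path from root to Gamma: Alpha -> Theta -> Beta -> Gamma
  ancestors of Gamma: {Alpha, Theta, Beta, Gamma}
Common ancestors: {Alpha}
Walk up from Gamma: Gamma (not in ancestors of Kappa), Beta (not in ancestors of Kappa), Theta (not in ancestors of Kappa), Alpha (in ancestors of Kappa)
Deepest common ancestor (LCA) = Alpha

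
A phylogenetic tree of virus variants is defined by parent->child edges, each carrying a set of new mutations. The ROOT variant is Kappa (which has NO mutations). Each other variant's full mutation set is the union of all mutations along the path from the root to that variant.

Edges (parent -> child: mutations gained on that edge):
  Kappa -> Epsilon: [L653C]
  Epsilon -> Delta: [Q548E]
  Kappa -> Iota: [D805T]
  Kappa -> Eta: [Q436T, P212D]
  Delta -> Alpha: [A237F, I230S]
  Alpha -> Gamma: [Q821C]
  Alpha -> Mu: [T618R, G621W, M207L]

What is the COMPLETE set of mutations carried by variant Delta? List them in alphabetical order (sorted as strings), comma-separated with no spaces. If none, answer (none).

Answer: L653C,Q548E

Derivation:
At Kappa: gained [] -> total []
At Epsilon: gained ['L653C'] -> total ['L653C']
At Delta: gained ['Q548E'] -> total ['L653C', 'Q548E']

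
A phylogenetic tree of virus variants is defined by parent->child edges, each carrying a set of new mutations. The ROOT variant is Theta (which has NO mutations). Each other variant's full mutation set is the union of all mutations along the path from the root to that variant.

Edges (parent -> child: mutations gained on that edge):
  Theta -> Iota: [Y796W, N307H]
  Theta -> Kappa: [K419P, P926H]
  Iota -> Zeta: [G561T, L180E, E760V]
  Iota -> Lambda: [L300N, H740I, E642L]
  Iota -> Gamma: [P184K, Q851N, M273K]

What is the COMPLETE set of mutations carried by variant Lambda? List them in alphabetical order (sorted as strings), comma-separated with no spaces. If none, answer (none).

Answer: E642L,H740I,L300N,N307H,Y796W

Derivation:
At Theta: gained [] -> total []
At Iota: gained ['Y796W', 'N307H'] -> total ['N307H', 'Y796W']
At Lambda: gained ['L300N', 'H740I', 'E642L'] -> total ['E642L', 'H740I', 'L300N', 'N307H', 'Y796W']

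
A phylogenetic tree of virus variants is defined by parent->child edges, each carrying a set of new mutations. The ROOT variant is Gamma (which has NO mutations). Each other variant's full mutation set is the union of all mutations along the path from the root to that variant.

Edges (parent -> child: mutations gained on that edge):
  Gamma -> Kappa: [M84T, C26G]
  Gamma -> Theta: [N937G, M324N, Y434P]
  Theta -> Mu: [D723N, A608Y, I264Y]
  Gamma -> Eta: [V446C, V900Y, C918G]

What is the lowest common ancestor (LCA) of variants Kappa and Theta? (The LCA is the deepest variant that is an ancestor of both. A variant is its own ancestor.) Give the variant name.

Path from root to Kappa: Gamma -> Kappa
  ancestors of Kappa: {Gamma, Kappa}
Path from root to Theta: Gamma -> Theta
  ancestors of Theta: {Gamma, Theta}
Common ancestors: {Gamma}
Walk up from Theta: Theta (not in ancestors of Kappa), Gamma (in ancestors of Kappa)
Deepest common ancestor (LCA) = Gamma

Answer: Gamma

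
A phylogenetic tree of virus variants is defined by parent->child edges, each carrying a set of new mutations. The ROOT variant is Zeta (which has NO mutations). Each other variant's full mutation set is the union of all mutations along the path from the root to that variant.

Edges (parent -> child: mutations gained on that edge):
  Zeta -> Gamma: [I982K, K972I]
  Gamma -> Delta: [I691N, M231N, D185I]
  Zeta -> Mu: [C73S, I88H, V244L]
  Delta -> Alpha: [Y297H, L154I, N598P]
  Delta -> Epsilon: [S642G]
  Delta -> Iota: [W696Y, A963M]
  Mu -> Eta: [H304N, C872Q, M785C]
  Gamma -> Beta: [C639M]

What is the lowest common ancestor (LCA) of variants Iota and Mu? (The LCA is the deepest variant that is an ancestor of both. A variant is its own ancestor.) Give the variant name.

Path from root to Iota: Zeta -> Gamma -> Delta -> Iota
  ancestors of Iota: {Zeta, Gamma, Delta, Iota}
Path from root to Mu: Zeta -> Mu
  ancestors of Mu: {Zeta, Mu}
Common ancestors: {Zeta}
Walk up from Mu: Mu (not in ancestors of Iota), Zeta (in ancestors of Iota)
Deepest common ancestor (LCA) = Zeta

Answer: Zeta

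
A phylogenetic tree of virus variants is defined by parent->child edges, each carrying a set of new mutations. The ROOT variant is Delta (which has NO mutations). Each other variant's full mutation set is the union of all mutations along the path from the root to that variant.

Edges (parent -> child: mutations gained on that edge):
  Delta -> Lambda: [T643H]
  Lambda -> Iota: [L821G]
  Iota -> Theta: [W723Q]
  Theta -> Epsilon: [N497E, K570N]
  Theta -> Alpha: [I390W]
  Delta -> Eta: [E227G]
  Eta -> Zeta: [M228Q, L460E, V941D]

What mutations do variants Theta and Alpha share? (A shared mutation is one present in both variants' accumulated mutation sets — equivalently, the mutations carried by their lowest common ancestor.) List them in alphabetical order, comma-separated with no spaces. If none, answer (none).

Answer: L821G,T643H,W723Q

Derivation:
Accumulating mutations along path to Theta:
  At Delta: gained [] -> total []
  At Lambda: gained ['T643H'] -> total ['T643H']
  At Iota: gained ['L821G'] -> total ['L821G', 'T643H']
  At Theta: gained ['W723Q'] -> total ['L821G', 'T643H', 'W723Q']
Mutations(Theta) = ['L821G', 'T643H', 'W723Q']
Accumulating mutations along path to Alpha:
  At Delta: gained [] -> total []
  At Lambda: gained ['T643H'] -> total ['T643H']
  At Iota: gained ['L821G'] -> total ['L821G', 'T643H']
  At Theta: gained ['W723Q'] -> total ['L821G', 'T643H', 'W723Q']
  At Alpha: gained ['I390W'] -> total ['I390W', 'L821G', 'T643H', 'W723Q']
Mutations(Alpha) = ['I390W', 'L821G', 'T643H', 'W723Q']
Intersection: ['L821G', 'T643H', 'W723Q'] ∩ ['I390W', 'L821G', 'T643H', 'W723Q'] = ['L821G', 'T643H', 'W723Q']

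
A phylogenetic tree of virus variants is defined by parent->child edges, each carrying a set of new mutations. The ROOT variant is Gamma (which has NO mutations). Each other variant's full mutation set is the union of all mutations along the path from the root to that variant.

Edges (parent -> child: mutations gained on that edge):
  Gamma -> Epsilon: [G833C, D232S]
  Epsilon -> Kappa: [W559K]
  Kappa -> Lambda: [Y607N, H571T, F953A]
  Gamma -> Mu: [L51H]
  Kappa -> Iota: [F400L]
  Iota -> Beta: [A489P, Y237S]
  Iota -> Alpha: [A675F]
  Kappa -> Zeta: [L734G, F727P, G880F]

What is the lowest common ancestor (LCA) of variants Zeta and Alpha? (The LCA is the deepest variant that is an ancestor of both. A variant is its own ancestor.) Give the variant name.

Answer: Kappa

Derivation:
Path from root to Zeta: Gamma -> Epsilon -> Kappa -> Zeta
  ancestors of Zeta: {Gamma, Epsilon, Kappa, Zeta}
Path from root to Alpha: Gamma -> Epsilon -> Kappa -> Iota -> Alpha
  ancestors of Alpha: {Gamma, Epsilon, Kappa, Iota, Alpha}
Common ancestors: {Gamma, Epsilon, Kappa}
Walk up from Alpha: Alpha (not in ancestors of Zeta), Iota (not in ancestors of Zeta), Kappa (in ancestors of Zeta), Epsilon (in ancestors of Zeta), Gamma (in ancestors of Zeta)
Deepest common ancestor (LCA) = Kappa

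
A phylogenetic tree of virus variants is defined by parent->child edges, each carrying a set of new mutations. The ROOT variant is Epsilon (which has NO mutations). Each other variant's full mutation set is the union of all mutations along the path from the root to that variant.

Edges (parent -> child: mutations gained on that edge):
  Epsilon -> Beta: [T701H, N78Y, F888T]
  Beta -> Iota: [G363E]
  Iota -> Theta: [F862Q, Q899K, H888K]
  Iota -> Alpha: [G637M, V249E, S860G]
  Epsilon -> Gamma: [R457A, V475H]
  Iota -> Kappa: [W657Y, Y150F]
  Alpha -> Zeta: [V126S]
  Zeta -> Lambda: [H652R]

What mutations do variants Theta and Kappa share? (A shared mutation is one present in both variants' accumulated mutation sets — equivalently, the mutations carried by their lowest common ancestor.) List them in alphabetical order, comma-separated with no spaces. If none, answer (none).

Accumulating mutations along path to Theta:
  At Epsilon: gained [] -> total []
  At Beta: gained ['T701H', 'N78Y', 'F888T'] -> total ['F888T', 'N78Y', 'T701H']
  At Iota: gained ['G363E'] -> total ['F888T', 'G363E', 'N78Y', 'T701H']
  At Theta: gained ['F862Q', 'Q899K', 'H888K'] -> total ['F862Q', 'F888T', 'G363E', 'H888K', 'N78Y', 'Q899K', 'T701H']
Mutations(Theta) = ['F862Q', 'F888T', 'G363E', 'H888K', 'N78Y', 'Q899K', 'T701H']
Accumulating mutations along path to Kappa:
  At Epsilon: gained [] -> total []
  At Beta: gained ['T701H', 'N78Y', 'F888T'] -> total ['F888T', 'N78Y', 'T701H']
  At Iota: gained ['G363E'] -> total ['F888T', 'G363E', 'N78Y', 'T701H']
  At Kappa: gained ['W657Y', 'Y150F'] -> total ['F888T', 'G363E', 'N78Y', 'T701H', 'W657Y', 'Y150F']
Mutations(Kappa) = ['F888T', 'G363E', 'N78Y', 'T701H', 'W657Y', 'Y150F']
Intersection: ['F862Q', 'F888T', 'G363E', 'H888K', 'N78Y', 'Q899K', 'T701H'] ∩ ['F888T', 'G363E', 'N78Y', 'T701H', 'W657Y', 'Y150F'] = ['F888T', 'G363E', 'N78Y', 'T701H']

Answer: F888T,G363E,N78Y,T701H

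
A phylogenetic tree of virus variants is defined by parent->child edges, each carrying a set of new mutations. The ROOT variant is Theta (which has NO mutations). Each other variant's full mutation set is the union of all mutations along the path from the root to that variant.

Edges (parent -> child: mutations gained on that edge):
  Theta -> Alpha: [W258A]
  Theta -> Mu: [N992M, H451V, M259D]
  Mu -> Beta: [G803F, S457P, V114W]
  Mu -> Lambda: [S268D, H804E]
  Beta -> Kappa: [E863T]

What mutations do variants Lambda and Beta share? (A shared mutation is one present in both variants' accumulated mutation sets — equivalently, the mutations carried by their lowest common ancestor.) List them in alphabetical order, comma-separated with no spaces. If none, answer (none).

Accumulating mutations along path to Lambda:
  At Theta: gained [] -> total []
  At Mu: gained ['N992M', 'H451V', 'M259D'] -> total ['H451V', 'M259D', 'N992M']
  At Lambda: gained ['S268D', 'H804E'] -> total ['H451V', 'H804E', 'M259D', 'N992M', 'S268D']
Mutations(Lambda) = ['H451V', 'H804E', 'M259D', 'N992M', 'S268D']
Accumulating mutations along path to Beta:
  At Theta: gained [] -> total []
  At Mu: gained ['N992M', 'H451V', 'M259D'] -> total ['H451V', 'M259D', 'N992M']
  At Beta: gained ['G803F', 'S457P', 'V114W'] -> total ['G803F', 'H451V', 'M259D', 'N992M', 'S457P', 'V114W']
Mutations(Beta) = ['G803F', 'H451V', 'M259D', 'N992M', 'S457P', 'V114W']
Intersection: ['H451V', 'H804E', 'M259D', 'N992M', 'S268D'] ∩ ['G803F', 'H451V', 'M259D', 'N992M', 'S457P', 'V114W'] = ['H451V', 'M259D', 'N992M']

Answer: H451V,M259D,N992M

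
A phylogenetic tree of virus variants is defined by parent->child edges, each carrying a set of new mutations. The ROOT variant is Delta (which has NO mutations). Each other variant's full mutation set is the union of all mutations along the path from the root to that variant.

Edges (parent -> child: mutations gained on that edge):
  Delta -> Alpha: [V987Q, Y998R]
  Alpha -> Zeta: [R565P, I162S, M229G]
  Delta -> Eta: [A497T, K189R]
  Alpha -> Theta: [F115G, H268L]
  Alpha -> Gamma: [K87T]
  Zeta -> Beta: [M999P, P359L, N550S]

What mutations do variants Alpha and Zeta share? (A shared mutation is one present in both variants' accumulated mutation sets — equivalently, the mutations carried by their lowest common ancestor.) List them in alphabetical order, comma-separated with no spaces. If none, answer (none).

Answer: V987Q,Y998R

Derivation:
Accumulating mutations along path to Alpha:
  At Delta: gained [] -> total []
  At Alpha: gained ['V987Q', 'Y998R'] -> total ['V987Q', 'Y998R']
Mutations(Alpha) = ['V987Q', 'Y998R']
Accumulating mutations along path to Zeta:
  At Delta: gained [] -> total []
  At Alpha: gained ['V987Q', 'Y998R'] -> total ['V987Q', 'Y998R']
  At Zeta: gained ['R565P', 'I162S', 'M229G'] -> total ['I162S', 'M229G', 'R565P', 'V987Q', 'Y998R']
Mutations(Zeta) = ['I162S', 'M229G', 'R565P', 'V987Q', 'Y998R']
Intersection: ['V987Q', 'Y998R'] ∩ ['I162S', 'M229G', 'R565P', 'V987Q', 'Y998R'] = ['V987Q', 'Y998R']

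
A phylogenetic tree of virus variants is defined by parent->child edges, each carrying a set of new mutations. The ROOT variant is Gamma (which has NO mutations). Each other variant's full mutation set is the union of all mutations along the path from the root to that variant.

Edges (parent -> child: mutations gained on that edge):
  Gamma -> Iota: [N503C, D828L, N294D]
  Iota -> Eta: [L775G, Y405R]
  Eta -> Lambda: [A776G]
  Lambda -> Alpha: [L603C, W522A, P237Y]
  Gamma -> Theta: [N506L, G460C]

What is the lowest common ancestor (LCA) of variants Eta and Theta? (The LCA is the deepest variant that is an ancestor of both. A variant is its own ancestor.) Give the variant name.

Path from root to Eta: Gamma -> Iota -> Eta
  ancestors of Eta: {Gamma, Iota, Eta}
Path from root to Theta: Gamma -> Theta
  ancestors of Theta: {Gamma, Theta}
Common ancestors: {Gamma}
Walk up from Theta: Theta (not in ancestors of Eta), Gamma (in ancestors of Eta)
Deepest common ancestor (LCA) = Gamma

Answer: Gamma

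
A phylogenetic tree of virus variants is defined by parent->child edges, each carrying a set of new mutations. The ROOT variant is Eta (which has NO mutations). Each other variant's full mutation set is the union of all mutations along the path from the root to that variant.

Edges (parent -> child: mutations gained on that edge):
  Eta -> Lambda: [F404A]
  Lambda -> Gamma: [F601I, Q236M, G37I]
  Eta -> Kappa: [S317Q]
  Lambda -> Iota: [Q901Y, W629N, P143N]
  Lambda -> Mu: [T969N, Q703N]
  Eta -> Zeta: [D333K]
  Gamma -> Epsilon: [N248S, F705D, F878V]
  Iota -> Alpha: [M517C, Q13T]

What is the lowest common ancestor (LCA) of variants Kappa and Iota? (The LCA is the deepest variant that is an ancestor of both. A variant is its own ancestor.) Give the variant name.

Path from root to Kappa: Eta -> Kappa
  ancestors of Kappa: {Eta, Kappa}
Path from root to Iota: Eta -> Lambda -> Iota
  ancestors of Iota: {Eta, Lambda, Iota}
Common ancestors: {Eta}
Walk up from Iota: Iota (not in ancestors of Kappa), Lambda (not in ancestors of Kappa), Eta (in ancestors of Kappa)
Deepest common ancestor (LCA) = Eta

Answer: Eta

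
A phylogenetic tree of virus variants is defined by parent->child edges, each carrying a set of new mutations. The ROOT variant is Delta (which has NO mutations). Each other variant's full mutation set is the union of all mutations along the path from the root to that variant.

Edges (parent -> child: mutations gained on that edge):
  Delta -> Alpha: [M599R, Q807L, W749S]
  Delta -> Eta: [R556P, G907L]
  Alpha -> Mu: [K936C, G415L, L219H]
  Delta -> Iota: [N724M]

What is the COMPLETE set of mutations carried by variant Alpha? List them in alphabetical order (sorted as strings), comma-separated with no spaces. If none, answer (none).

At Delta: gained [] -> total []
At Alpha: gained ['M599R', 'Q807L', 'W749S'] -> total ['M599R', 'Q807L', 'W749S']

Answer: M599R,Q807L,W749S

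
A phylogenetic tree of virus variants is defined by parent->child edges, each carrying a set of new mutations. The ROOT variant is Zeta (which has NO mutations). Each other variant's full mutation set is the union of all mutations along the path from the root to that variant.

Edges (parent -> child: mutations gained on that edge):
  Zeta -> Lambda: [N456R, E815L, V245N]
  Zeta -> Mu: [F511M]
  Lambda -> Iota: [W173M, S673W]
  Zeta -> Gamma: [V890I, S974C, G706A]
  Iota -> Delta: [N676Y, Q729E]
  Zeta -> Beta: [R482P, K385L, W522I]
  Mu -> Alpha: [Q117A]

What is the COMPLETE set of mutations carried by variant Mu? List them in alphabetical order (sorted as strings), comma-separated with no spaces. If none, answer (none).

At Zeta: gained [] -> total []
At Mu: gained ['F511M'] -> total ['F511M']

Answer: F511M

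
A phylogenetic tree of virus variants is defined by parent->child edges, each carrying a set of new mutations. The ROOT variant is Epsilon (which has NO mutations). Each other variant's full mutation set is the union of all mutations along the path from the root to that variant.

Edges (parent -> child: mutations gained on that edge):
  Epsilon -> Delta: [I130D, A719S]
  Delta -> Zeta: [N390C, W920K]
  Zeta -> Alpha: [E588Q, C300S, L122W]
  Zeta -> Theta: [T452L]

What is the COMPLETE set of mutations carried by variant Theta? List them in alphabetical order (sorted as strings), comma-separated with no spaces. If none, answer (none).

Answer: A719S,I130D,N390C,T452L,W920K

Derivation:
At Epsilon: gained [] -> total []
At Delta: gained ['I130D', 'A719S'] -> total ['A719S', 'I130D']
At Zeta: gained ['N390C', 'W920K'] -> total ['A719S', 'I130D', 'N390C', 'W920K']
At Theta: gained ['T452L'] -> total ['A719S', 'I130D', 'N390C', 'T452L', 'W920K']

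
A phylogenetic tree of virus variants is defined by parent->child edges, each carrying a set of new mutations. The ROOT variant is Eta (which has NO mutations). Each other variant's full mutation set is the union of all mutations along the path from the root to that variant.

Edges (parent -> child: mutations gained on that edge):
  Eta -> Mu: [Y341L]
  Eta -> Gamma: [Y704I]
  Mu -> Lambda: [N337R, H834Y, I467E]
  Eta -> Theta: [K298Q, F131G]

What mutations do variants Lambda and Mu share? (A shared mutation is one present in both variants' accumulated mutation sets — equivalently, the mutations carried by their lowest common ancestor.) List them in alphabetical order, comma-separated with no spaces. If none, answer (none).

Answer: Y341L

Derivation:
Accumulating mutations along path to Lambda:
  At Eta: gained [] -> total []
  At Mu: gained ['Y341L'] -> total ['Y341L']
  At Lambda: gained ['N337R', 'H834Y', 'I467E'] -> total ['H834Y', 'I467E', 'N337R', 'Y341L']
Mutations(Lambda) = ['H834Y', 'I467E', 'N337R', 'Y341L']
Accumulating mutations along path to Mu:
  At Eta: gained [] -> total []
  At Mu: gained ['Y341L'] -> total ['Y341L']
Mutations(Mu) = ['Y341L']
Intersection: ['H834Y', 'I467E', 'N337R', 'Y341L'] ∩ ['Y341L'] = ['Y341L']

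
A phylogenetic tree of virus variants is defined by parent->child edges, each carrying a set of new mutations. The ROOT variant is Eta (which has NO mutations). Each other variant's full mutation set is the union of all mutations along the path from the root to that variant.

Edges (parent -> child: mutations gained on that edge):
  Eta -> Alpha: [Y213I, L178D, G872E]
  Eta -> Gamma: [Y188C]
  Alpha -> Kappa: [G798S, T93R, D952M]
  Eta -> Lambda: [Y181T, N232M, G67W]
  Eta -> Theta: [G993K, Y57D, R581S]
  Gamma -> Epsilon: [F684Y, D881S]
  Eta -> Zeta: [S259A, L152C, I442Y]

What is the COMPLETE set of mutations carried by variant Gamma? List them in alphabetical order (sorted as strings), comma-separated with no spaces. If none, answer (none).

Answer: Y188C

Derivation:
At Eta: gained [] -> total []
At Gamma: gained ['Y188C'] -> total ['Y188C']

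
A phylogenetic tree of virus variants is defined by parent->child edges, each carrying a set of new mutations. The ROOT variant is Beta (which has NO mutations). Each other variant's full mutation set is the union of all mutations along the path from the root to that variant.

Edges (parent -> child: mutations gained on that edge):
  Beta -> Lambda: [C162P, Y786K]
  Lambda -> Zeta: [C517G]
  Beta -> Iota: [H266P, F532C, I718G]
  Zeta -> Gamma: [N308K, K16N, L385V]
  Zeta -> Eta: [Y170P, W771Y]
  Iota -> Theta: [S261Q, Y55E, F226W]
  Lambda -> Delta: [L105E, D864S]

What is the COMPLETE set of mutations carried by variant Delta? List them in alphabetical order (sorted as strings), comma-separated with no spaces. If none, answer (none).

At Beta: gained [] -> total []
At Lambda: gained ['C162P', 'Y786K'] -> total ['C162P', 'Y786K']
At Delta: gained ['L105E', 'D864S'] -> total ['C162P', 'D864S', 'L105E', 'Y786K']

Answer: C162P,D864S,L105E,Y786K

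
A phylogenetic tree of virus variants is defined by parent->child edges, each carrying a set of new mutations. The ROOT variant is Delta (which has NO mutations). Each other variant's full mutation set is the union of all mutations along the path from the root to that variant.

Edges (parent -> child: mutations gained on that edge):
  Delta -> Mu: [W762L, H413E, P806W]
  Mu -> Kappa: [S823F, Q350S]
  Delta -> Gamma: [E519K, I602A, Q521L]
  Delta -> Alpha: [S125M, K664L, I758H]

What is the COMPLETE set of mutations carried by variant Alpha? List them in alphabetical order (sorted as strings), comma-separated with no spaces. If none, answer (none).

Answer: I758H,K664L,S125M

Derivation:
At Delta: gained [] -> total []
At Alpha: gained ['S125M', 'K664L', 'I758H'] -> total ['I758H', 'K664L', 'S125M']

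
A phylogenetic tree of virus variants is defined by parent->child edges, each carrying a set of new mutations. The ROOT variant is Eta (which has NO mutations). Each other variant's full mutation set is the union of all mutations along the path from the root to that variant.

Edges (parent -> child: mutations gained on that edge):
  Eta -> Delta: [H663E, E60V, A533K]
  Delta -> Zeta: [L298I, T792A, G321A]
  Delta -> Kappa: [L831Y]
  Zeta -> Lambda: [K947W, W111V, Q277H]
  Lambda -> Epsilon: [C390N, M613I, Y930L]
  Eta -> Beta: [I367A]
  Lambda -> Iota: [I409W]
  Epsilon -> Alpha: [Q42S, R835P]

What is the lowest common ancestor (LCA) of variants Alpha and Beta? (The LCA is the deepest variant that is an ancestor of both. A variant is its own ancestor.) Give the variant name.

Answer: Eta

Derivation:
Path from root to Alpha: Eta -> Delta -> Zeta -> Lambda -> Epsilon -> Alpha
  ancestors of Alpha: {Eta, Delta, Zeta, Lambda, Epsilon, Alpha}
Path from root to Beta: Eta -> Beta
  ancestors of Beta: {Eta, Beta}
Common ancestors: {Eta}
Walk up from Beta: Beta (not in ancestors of Alpha), Eta (in ancestors of Alpha)
Deepest common ancestor (LCA) = Eta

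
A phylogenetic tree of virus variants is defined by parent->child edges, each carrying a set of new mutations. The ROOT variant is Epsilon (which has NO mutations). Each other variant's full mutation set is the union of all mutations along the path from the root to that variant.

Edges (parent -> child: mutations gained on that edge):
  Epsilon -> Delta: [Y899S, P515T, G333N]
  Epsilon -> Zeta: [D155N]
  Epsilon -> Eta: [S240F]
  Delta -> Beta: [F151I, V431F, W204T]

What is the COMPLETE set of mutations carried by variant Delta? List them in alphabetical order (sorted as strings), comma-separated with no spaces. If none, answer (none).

Answer: G333N,P515T,Y899S

Derivation:
At Epsilon: gained [] -> total []
At Delta: gained ['Y899S', 'P515T', 'G333N'] -> total ['G333N', 'P515T', 'Y899S']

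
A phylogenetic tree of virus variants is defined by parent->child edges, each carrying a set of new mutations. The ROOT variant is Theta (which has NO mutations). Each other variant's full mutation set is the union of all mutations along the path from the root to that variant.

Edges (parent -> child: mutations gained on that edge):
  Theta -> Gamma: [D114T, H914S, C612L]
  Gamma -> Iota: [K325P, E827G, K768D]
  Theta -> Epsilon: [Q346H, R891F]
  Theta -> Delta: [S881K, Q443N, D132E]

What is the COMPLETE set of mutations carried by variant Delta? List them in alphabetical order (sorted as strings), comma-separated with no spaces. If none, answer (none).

Answer: D132E,Q443N,S881K

Derivation:
At Theta: gained [] -> total []
At Delta: gained ['S881K', 'Q443N', 'D132E'] -> total ['D132E', 'Q443N', 'S881K']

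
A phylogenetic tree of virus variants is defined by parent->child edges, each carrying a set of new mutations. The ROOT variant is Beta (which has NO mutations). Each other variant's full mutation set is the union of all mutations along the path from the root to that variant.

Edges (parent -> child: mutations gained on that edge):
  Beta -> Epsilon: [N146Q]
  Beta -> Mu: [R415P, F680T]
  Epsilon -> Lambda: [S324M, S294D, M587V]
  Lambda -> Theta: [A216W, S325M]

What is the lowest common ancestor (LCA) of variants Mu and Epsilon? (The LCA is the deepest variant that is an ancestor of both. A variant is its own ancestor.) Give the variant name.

Answer: Beta

Derivation:
Path from root to Mu: Beta -> Mu
  ancestors of Mu: {Beta, Mu}
Path from root to Epsilon: Beta -> Epsilon
  ancestors of Epsilon: {Beta, Epsilon}
Common ancestors: {Beta}
Walk up from Epsilon: Epsilon (not in ancestors of Mu), Beta (in ancestors of Mu)
Deepest common ancestor (LCA) = Beta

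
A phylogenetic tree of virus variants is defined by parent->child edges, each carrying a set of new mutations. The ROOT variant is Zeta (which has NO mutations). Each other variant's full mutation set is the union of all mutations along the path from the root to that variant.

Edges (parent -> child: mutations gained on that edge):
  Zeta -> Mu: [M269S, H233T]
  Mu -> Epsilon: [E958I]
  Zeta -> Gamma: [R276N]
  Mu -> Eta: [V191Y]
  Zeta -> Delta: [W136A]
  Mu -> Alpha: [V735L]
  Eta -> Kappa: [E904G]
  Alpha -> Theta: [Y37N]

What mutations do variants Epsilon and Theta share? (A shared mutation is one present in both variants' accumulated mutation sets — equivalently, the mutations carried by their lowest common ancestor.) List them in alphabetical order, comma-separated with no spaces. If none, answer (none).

Answer: H233T,M269S

Derivation:
Accumulating mutations along path to Epsilon:
  At Zeta: gained [] -> total []
  At Mu: gained ['M269S', 'H233T'] -> total ['H233T', 'M269S']
  At Epsilon: gained ['E958I'] -> total ['E958I', 'H233T', 'M269S']
Mutations(Epsilon) = ['E958I', 'H233T', 'M269S']
Accumulating mutations along path to Theta:
  At Zeta: gained [] -> total []
  At Mu: gained ['M269S', 'H233T'] -> total ['H233T', 'M269S']
  At Alpha: gained ['V735L'] -> total ['H233T', 'M269S', 'V735L']
  At Theta: gained ['Y37N'] -> total ['H233T', 'M269S', 'V735L', 'Y37N']
Mutations(Theta) = ['H233T', 'M269S', 'V735L', 'Y37N']
Intersection: ['E958I', 'H233T', 'M269S'] ∩ ['H233T', 'M269S', 'V735L', 'Y37N'] = ['H233T', 'M269S']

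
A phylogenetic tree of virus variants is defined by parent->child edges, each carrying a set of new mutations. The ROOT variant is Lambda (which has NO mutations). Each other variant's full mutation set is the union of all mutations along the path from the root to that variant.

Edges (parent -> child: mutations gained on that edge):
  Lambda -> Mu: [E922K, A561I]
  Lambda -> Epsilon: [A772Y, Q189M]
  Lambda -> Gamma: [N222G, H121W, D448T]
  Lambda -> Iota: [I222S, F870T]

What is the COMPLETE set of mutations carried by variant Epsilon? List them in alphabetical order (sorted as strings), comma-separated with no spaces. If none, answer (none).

Answer: A772Y,Q189M

Derivation:
At Lambda: gained [] -> total []
At Epsilon: gained ['A772Y', 'Q189M'] -> total ['A772Y', 'Q189M']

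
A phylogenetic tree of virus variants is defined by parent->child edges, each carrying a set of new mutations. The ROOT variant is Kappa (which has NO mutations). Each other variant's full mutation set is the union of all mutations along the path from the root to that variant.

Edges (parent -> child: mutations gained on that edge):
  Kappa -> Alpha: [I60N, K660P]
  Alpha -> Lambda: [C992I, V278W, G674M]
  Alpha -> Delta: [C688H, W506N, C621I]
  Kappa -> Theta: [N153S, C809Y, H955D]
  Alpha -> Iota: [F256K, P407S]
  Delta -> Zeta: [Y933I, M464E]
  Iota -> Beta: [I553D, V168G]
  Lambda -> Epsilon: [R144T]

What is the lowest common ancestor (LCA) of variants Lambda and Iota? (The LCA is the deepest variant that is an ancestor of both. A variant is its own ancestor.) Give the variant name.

Answer: Alpha

Derivation:
Path from root to Lambda: Kappa -> Alpha -> Lambda
  ancestors of Lambda: {Kappa, Alpha, Lambda}
Path from root to Iota: Kappa -> Alpha -> Iota
  ancestors of Iota: {Kappa, Alpha, Iota}
Common ancestors: {Kappa, Alpha}
Walk up from Iota: Iota (not in ancestors of Lambda), Alpha (in ancestors of Lambda), Kappa (in ancestors of Lambda)
Deepest common ancestor (LCA) = Alpha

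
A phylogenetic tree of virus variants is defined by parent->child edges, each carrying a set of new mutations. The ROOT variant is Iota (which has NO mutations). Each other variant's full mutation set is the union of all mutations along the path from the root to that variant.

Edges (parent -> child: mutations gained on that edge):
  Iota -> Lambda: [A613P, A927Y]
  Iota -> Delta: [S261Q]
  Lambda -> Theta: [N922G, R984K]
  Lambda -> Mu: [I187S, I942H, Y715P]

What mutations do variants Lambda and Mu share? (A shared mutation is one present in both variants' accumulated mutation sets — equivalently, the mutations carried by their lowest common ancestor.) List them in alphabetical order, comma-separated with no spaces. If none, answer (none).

Answer: A613P,A927Y

Derivation:
Accumulating mutations along path to Lambda:
  At Iota: gained [] -> total []
  At Lambda: gained ['A613P', 'A927Y'] -> total ['A613P', 'A927Y']
Mutations(Lambda) = ['A613P', 'A927Y']
Accumulating mutations along path to Mu:
  At Iota: gained [] -> total []
  At Lambda: gained ['A613P', 'A927Y'] -> total ['A613P', 'A927Y']
  At Mu: gained ['I187S', 'I942H', 'Y715P'] -> total ['A613P', 'A927Y', 'I187S', 'I942H', 'Y715P']
Mutations(Mu) = ['A613P', 'A927Y', 'I187S', 'I942H', 'Y715P']
Intersection: ['A613P', 'A927Y'] ∩ ['A613P', 'A927Y', 'I187S', 'I942H', 'Y715P'] = ['A613P', 'A927Y']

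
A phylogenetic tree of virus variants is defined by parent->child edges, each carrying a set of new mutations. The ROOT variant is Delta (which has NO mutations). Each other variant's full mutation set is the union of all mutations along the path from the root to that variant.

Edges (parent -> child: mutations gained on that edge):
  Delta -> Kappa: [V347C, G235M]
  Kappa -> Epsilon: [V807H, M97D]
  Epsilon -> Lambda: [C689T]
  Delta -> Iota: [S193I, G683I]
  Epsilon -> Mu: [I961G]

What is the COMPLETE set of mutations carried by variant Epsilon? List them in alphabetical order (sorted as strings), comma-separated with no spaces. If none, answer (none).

Answer: G235M,M97D,V347C,V807H

Derivation:
At Delta: gained [] -> total []
At Kappa: gained ['V347C', 'G235M'] -> total ['G235M', 'V347C']
At Epsilon: gained ['V807H', 'M97D'] -> total ['G235M', 'M97D', 'V347C', 'V807H']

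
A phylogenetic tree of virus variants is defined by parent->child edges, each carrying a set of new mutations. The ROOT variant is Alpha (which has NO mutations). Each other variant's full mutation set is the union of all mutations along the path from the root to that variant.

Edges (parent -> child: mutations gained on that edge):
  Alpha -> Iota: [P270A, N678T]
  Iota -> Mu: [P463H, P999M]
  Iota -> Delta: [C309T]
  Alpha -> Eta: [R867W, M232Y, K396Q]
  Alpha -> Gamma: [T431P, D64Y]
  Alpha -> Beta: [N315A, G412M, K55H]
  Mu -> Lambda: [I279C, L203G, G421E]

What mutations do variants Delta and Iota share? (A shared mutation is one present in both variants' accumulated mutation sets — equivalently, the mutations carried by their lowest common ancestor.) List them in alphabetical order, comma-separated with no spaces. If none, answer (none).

Accumulating mutations along path to Delta:
  At Alpha: gained [] -> total []
  At Iota: gained ['P270A', 'N678T'] -> total ['N678T', 'P270A']
  At Delta: gained ['C309T'] -> total ['C309T', 'N678T', 'P270A']
Mutations(Delta) = ['C309T', 'N678T', 'P270A']
Accumulating mutations along path to Iota:
  At Alpha: gained [] -> total []
  At Iota: gained ['P270A', 'N678T'] -> total ['N678T', 'P270A']
Mutations(Iota) = ['N678T', 'P270A']
Intersection: ['C309T', 'N678T', 'P270A'] ∩ ['N678T', 'P270A'] = ['N678T', 'P270A']

Answer: N678T,P270A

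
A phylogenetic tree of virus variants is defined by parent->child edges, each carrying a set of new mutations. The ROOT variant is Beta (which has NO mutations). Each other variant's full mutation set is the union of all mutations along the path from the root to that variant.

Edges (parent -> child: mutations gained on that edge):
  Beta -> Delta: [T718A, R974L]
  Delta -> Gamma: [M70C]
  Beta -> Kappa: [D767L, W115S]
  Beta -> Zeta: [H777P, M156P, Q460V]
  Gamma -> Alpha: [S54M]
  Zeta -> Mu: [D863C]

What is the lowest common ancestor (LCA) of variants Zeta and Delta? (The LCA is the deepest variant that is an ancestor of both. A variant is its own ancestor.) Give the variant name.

Path from root to Zeta: Beta -> Zeta
  ancestors of Zeta: {Beta, Zeta}
Path from root to Delta: Beta -> Delta
  ancestors of Delta: {Beta, Delta}
Common ancestors: {Beta}
Walk up from Delta: Delta (not in ancestors of Zeta), Beta (in ancestors of Zeta)
Deepest common ancestor (LCA) = Beta

Answer: Beta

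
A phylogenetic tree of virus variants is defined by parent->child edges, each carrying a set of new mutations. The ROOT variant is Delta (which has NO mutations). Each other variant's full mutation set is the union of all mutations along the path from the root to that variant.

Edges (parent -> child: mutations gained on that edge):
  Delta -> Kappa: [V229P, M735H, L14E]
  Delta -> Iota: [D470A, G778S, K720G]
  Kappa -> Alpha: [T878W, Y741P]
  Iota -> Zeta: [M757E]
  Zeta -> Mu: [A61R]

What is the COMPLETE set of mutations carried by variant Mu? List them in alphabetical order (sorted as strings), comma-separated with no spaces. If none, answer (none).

Answer: A61R,D470A,G778S,K720G,M757E

Derivation:
At Delta: gained [] -> total []
At Iota: gained ['D470A', 'G778S', 'K720G'] -> total ['D470A', 'G778S', 'K720G']
At Zeta: gained ['M757E'] -> total ['D470A', 'G778S', 'K720G', 'M757E']
At Mu: gained ['A61R'] -> total ['A61R', 'D470A', 'G778S', 'K720G', 'M757E']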